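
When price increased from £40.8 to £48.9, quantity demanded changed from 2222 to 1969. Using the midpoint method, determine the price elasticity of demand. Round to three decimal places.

-0.669

%Δq = (1969 − 2222)/[(2222 + 1969)/2] = -253/2095.5 ≈ -0.1207.
%Δp = (48.9 − 40.8)/[(40.8 + 48.9)/2] = 8.1/44.85 ≈ 0.1806.
Arc elasticity E = %Δq/%Δp ≈ -0.1207/0.1806 ≈ -0.669.
|E| < 1: demand is inelastic over this range.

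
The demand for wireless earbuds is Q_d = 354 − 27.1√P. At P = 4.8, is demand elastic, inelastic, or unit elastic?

inelastic

At P = 4.8, Q_d = 294.6269.
dQ_d/dP = −27.1/(2√P) = −27.1/(2·2.1909).
Point elasticity E = (dQ_d/dP)·(P/Q_d) = -6.1847 × 4.8/294.6269 ≈ -0.101.
|E| ≈ 0.101 < 1, so demand is inelastic.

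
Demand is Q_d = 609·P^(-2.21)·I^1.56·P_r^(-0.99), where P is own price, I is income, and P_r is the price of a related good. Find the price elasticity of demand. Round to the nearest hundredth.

For a Cobb–Douglas (constant-elasticity) form Q_d = A·P^α·…, the elasticity with respect to P equals the exponent α at every point.
Here the exponent on P is -2.21, so the price elasticity of demand is -2.21.

-2.21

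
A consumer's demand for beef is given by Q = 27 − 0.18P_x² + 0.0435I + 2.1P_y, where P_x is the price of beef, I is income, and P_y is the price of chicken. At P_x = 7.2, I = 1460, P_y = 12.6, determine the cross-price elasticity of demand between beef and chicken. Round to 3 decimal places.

Q = 27 − 0.18(7.2)² + 0.0435(1460) + 2.1(12.6) = 27 − 9.3312 + 63.51 + 26.46 = 107.6388.
∂Q/∂P_y = +2.1, so E_xy = 2.1·(12.6/107.6388) ≈ 0.246.
E_xy > 0: the goods are substitutes.

0.246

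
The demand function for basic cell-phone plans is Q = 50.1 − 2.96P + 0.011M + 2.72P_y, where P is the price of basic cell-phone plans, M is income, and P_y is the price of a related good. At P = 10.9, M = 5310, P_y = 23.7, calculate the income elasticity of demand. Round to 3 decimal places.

0.415

Evaluating quantity at (P, M, P_y) gives Q = 50.1 − 2.96(10.9) + 0.011(5310) + 2.72(23.7) = 50.1 − 32.264 + 58.41 + 64.464 = 140.71.
∂Q/∂M = +0.011, so E_I = 0.011·(5310/140.71) ≈ 0.415.
E_I ∈ (0,1): normal good (necessity).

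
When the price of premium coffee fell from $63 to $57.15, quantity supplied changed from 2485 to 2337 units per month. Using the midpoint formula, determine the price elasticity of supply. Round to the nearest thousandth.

%ΔQ = (2337 − 2485)/[(2485 + 2337)/2] = -148/2411 ≈ -0.0614.
%ΔP = (57.15 − 63)/[(63 + 57.15)/2] = -5.85/60.075 ≈ -0.0974.
Arc elasticity E = %ΔQ/%ΔP ≈ -0.0614/-0.0974 ≈ 0.630.
|E| < 1: supply is inelastic over this range.

0.630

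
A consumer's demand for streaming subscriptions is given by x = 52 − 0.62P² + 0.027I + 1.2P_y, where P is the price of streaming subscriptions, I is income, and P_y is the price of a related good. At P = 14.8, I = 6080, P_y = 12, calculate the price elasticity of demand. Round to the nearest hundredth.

-2.87

Evaluating quantity at (P, I, P_y) gives x = 52 − 0.62(14.8)² + 0.027(6080) + 1.2(12) = 52 − 135.8048 + 164.16 + 14.4 = 94.7552.
∂x/∂P = −2·0.62·P = -18.352, so E_p = -18.352·(14.8/94.7552) ≈ -2.87.
|E_p| > 1: demand is elastic.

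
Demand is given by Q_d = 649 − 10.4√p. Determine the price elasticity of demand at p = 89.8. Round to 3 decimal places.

At p = 89.8, Q_d = 550.4466.
dQ_d/dp = −10.4/(2√p) = −10.4/(2·9.4763).
Point elasticity E = (dQ_d/dp)·(p/Q_d) = -0.5487 × 89.8/550.4466 ≈ -0.090.
|E| < 1, so demand is inelastic at this price.

-0.090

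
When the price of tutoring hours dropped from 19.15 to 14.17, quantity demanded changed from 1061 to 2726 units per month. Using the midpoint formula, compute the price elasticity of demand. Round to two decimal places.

%Δq = (2726 − 1061)/[(1061 + 2726)/2] = 1665/1893.5 ≈ 0.8793.
%Δp = (14.17 − 19.15)/[(19.15 + 14.17)/2] = -4.98/16.66 ≈ -0.2989.
Arc elasticity E = %Δq/%Δp ≈ 0.8793/-0.2989 ≈ -2.94.
|E| > 1: demand is elastic over this range.

-2.94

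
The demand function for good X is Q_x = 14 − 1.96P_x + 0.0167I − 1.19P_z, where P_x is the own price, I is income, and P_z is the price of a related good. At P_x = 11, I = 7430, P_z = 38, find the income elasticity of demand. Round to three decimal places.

Q_x = 14 − 1.96(11) + 0.0167(7430) − 1.19(38) = 14 − 21.56 + 124.081 − 45.22 = 71.301.
∂Q_x/∂I = +0.0167, so E_I = 0.0167·(7430/71.301) ≈ 1.740.
E_I > 1: normal good (luxury).

1.740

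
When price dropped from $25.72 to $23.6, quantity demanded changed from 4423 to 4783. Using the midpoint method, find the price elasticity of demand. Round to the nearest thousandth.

%Δq = (4783 − 4423)/[(4423 + 4783)/2] = 360/4603 ≈ 0.0782.
%ΔP = (23.6 − 25.72)/[(25.72 + 23.6)/2] = -2.12/24.66 ≈ -0.0860.
Arc elasticity E = %Δq/%ΔP ≈ 0.0782/-0.0860 ≈ -0.910.
|E| < 1: demand is inelastic over this range.

-0.910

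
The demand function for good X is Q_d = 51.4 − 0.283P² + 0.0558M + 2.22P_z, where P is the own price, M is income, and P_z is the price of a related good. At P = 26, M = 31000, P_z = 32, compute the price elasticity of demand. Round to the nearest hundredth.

-0.23

First evaluate Q_d: 51.4 − 0.283(26)² + 0.0558(31000) + 2.22(32) = 51.4 − 191.308 + 1729.8 + 71.04 = 1660.932.
∂Q_d/∂P = −2·0.283·P = -14.716, so E_p = -14.716·(26/1660.932) ≈ -0.23.
|E_p| < 1: demand is inelastic.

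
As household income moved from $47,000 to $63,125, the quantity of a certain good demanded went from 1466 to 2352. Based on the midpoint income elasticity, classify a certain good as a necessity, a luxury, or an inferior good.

%ΔQ = (2352 − 1466)/[(1466+2352)/2] = 886/1909 ≈ 0.4641.
%ΔY = (63,125 − 47,000)/[(47,000+63,125)/2] = 16125/55062.5 ≈ 0.2928.
E_I = %ΔQ/%ΔY ≈ 1.585.
E_I > 1: normal good (luxury).

luxury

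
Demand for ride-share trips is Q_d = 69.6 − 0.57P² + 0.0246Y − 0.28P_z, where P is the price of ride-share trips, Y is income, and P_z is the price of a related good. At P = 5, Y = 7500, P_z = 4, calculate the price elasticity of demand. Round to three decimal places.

-0.119

Substituting, Q_d = 69.6 − 0.57(5)² + 0.0246(7500) − 0.28(4) = 69.6 − 14.25 + 184.5 − 1.12 = 238.73.
∂Q_d/∂P = −2·0.57·P = -5.7, so E_p = -5.7·(5/238.73) ≈ -0.119.
|E_p| < 1: demand is inelastic.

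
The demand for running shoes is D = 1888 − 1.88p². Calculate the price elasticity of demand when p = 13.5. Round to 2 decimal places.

-0.44

At p = 13.5, D = 1545.37.
dD/dp = −2·1.88·p = −50.76.
Point elasticity E = (dD/dp)·(p/D) = -50.76 × 13.5/1545.37 ≈ -0.44.
|E| < 1, so demand is inelastic at this price.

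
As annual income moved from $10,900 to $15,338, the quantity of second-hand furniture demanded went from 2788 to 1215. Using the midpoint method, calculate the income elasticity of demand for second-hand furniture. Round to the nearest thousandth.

%ΔQ = (1215 − 2788)/[(2788+1215)/2] = -1573/2001.5 ≈ -0.7859.
%ΔM = (15,338 − 10,900)/[(10,900+15,338)/2] = 4438/13119 ≈ 0.3383.
E_I = %ΔQ/%ΔM ≈ -2.323.
E_I < 0: inferior good.

-2.323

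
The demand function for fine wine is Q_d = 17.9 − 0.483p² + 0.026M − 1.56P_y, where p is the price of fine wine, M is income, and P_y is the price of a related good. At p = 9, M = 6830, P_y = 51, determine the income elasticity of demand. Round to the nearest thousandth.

Substituting, Q_d = 17.9 − 0.483(9)² + 0.026(6830) − 1.56(51) = 17.9 − 39.123 + 177.58 − 79.56 = 76.797.
∂Q_d/∂M = +0.026, so E_I = 0.026·(6830/76.797) ≈ 2.312.
E_I > 1: normal good (luxury).

2.312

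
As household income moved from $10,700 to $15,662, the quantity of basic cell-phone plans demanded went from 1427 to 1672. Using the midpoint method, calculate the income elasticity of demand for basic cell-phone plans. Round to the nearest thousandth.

%ΔQ = (1672 − 1427)/[(1427+1672)/2] = 245/1549.5 ≈ 0.1581.
%ΔI = (15,662 − 10,700)/[(10,700+15,662)/2] = 4962/13181 ≈ 0.3765.
E_I = %ΔQ/%ΔI ≈ 0.420.
E_I ∈ (0,1): normal good (necessity).

0.420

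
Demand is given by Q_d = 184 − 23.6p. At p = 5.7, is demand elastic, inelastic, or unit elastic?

At p = 5.7, Q_d = 49.48.
dQ_d/dp = −23.6.
Point elasticity E = (dQ_d/dp)·(p/Q_d) = -23.6 × 5.7/49.48 ≈ -2.719.
|E| ≈ 2.719 > 1, so demand is elastic.

elastic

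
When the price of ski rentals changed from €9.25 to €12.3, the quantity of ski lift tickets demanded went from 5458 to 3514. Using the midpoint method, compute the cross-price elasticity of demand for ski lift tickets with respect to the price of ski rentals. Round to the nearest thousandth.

-1.531

%ΔQ_x = (3514 − 5458)/[(5458+3514)/2] = -1944/4486 ≈ -0.4333.
%ΔP_y = (12.3 − 9.25)/[(9.25+12.3)/2] ≈ 0.2831.
E_xy = -0.4333/0.2831 ≈ -1.531.
E_xy < 0, so ski lift tickets and ski rentals are complements.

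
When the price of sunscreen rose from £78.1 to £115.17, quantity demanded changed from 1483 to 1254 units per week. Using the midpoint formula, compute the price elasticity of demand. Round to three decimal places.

-0.436

%ΔQ = (1254 − 1483)/[(1483 + 1254)/2] = -229/1368.5 ≈ -0.1673.
%Δp = (115.17 − 78.1)/[(78.1 + 115.17)/2] = 37.07/96.635 ≈ 0.3836.
Arc elasticity E = %ΔQ/%Δp ≈ -0.1673/0.3836 ≈ -0.436.
|E| < 1: demand is inelastic over this range.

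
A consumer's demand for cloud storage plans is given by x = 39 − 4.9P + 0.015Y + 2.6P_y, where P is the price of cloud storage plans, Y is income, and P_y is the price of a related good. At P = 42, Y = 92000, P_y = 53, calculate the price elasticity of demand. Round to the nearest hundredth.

First evaluate x: 39 − 4.9(42) + 0.015(92000) + 2.6(53) = 39 − 205.8 + 1380 + 137.8 = 1351.
∂x/∂P = −4.9, so E_p = (−4.9)·(42/1351) ≈ -0.15.
|E_p| < 1: demand is inelastic.

-0.15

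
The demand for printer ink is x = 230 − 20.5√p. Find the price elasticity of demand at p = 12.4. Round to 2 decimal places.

At p = 12.4, x = 157.8121.
dx/dp = −20.5/(2√p) = −20.5/(2·3.5214).
Point elasticity E = (dx/dp)·(p/x) = -2.9108 × 12.4/157.8121 ≈ -0.23.
|E| < 1, so demand is inelastic at this price.

-0.23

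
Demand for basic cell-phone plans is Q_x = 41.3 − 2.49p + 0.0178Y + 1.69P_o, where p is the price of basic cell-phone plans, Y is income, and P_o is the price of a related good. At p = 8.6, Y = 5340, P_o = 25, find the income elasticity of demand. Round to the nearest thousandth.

First evaluate Q_x: 41.3 − 2.49(8.6) + 0.0178(5340) + 1.69(25) = 41.3 − 21.414 + 95.052 + 42.25 = 157.188.
∂Q_x/∂Y = +0.0178, so E_I = 0.0178·(5340/157.188) ≈ 0.605.
E_I ∈ (0,1): normal good (necessity).

0.605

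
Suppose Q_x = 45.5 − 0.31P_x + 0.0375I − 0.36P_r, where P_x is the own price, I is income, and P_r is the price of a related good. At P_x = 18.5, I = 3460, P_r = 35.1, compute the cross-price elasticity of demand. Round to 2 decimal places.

-0.08

First evaluate Q_x: 45.5 − 0.31(18.5) + 0.0375(3460) − 0.36(35.1) = 45.5 − 5.735 + 129.75 − 12.636 = 156.879.
∂Q_x/∂P_r = −0.36, so E_xy = -0.36·(35.1/156.879) ≈ -0.08.
E_xy < 0: the goods are complements.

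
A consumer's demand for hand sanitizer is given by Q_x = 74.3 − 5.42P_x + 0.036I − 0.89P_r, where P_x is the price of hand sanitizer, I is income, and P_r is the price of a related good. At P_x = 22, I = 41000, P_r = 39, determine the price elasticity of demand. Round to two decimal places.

-0.09

Substituting, Q_x = 74.3 − 5.42(22) + 0.036(41000) − 0.89(39) = 74.3 − 119.24 + 1476 − 34.71 = 1396.35.
∂Q_x/∂P_x = −5.42, so E_p = (−5.42)·(22/1396.35) ≈ -0.09.
|E_p| < 1: demand is inelastic.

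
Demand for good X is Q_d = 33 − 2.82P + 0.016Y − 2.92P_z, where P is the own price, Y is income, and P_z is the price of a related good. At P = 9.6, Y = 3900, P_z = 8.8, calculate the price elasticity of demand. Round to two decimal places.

First evaluate Q_d: 33 − 2.82(9.6) + 0.016(3900) − 2.92(8.8) = 33 − 27.072 + 62.4 − 25.696 = 42.632.
∂Q_d/∂P = −2.82, so E_p = (−2.82)·(9.6/42.632) ≈ -0.64.
|E_p| < 1: demand is inelastic.

-0.64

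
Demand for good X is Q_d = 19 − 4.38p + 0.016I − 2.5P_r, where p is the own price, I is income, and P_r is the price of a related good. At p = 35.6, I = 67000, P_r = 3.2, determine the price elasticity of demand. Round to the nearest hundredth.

Evaluating quantity at (p, I, P_r) gives Q_d = 19 − 4.38(35.6) + 0.016(67000) − 2.5(3.2) = 19 − 155.928 + 1072 − 8 = 927.072.
∂Q_d/∂p = −4.38, so E_p = (−4.38)·(35.6/927.072) ≈ -0.17.
|E_p| < 1: demand is inelastic.

-0.17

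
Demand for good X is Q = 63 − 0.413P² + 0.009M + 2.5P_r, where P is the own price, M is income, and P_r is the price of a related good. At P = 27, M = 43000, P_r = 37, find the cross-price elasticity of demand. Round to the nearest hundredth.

0.38

Substituting, Q = 63 − 0.413(27)² + 0.009(43000) + 2.5(37) = 63 − 301.077 + 387 + 92.5 = 241.423.
∂Q/∂P_r = +2.5, so E_xy = 2.5·(37/241.423) ≈ 0.38.
E_xy > 0: the goods are substitutes.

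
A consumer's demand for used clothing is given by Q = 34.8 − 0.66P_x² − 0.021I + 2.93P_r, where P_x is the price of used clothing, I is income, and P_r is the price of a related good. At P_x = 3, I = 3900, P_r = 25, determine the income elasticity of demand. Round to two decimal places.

-4.05

Q = 34.8 − 0.66(3)² − 0.021(3900) + 2.93(25) = 34.8 − 5.94 − 81.9 + 73.25 = 20.21.
∂Q/∂I = −0.021, so E_I = -0.021·(3900/20.21) ≈ -4.05.
E_I < 0: inferior good.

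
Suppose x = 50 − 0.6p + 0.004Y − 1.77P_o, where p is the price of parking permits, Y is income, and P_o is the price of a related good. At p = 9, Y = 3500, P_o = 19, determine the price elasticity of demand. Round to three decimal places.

-0.216

Evaluating quantity at (p, Y, P_o) gives x = 50 − 0.6(9) + 0.004(3500) − 1.77(19) = 50 − 5.4 + 14 − 33.63 = 24.97.
∂x/∂p = −0.6, so E_p = (−0.6)·(9/24.97) ≈ -0.216.
|E_p| < 1: demand is inelastic.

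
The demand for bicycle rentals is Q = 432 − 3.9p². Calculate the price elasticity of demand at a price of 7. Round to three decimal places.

-1.587

At p = 7, Q = 240.9.
dQ/dp = −2·3.9·p = −54.6.
Point elasticity E = (dQ/dp)·(p/Q) = -54.6 × 7/240.9 ≈ -1.587.
|E| > 1, so demand is elastic at this price.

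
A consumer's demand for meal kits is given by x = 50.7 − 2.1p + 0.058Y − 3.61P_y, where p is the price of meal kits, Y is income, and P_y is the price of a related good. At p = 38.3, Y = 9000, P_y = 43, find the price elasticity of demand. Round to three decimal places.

First evaluate x: 50.7 − 2.1(38.3) + 0.058(9000) − 3.61(43) = 50.7 − 80.43 + 522 − 155.23 = 337.04.
∂x/∂p = −2.1, so E_p = (−2.1)·(38.3/337.04) ≈ -0.239.
|E_p| < 1: demand is inelastic.

-0.239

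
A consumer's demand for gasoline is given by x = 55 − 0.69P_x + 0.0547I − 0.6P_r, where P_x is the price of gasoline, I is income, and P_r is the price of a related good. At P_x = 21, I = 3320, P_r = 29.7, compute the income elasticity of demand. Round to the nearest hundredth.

Substituting, x = 55 − 0.69(21) + 0.0547(3320) − 0.6(29.7) = 55 − 14.49 + 181.604 − 17.82 = 204.294.
∂x/∂I = +0.0547, so E_I = 0.0547·(3320/204.294) ≈ 0.89.
E_I ∈ (0,1): normal good (necessity).

0.89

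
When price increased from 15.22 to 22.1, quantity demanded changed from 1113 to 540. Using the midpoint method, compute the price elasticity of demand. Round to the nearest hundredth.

-1.88

%ΔQ = (540 − 1113)/[(1113 + 540)/2] = -573/826.5 ≈ -0.6933.
%ΔP = (22.1 − 15.22)/[(15.22 + 22.1)/2] = 6.88/18.66 ≈ 0.3687.
Arc elasticity E = %ΔQ/%ΔP ≈ -0.6933/0.3687 ≈ -1.88.
|E| > 1: demand is elastic over this range.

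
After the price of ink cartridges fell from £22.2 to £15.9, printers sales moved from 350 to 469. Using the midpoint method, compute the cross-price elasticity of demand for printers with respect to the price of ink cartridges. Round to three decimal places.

%ΔQ_x = (469 − 350)/[(350+469)/2] = 119/409.5 ≈ 0.2906.
%ΔP_y = (15.9 − 22.2)/[(22.2+15.9)/2] ≈ -0.3307.
E_xy = 0.2906/-0.3307 ≈ -0.879.
E_xy < 0, so printers and ink cartridges are complements.

-0.879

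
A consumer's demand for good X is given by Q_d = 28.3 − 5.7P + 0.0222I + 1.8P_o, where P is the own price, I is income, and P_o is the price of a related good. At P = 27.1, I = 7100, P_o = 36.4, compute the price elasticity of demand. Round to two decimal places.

-1.59

Substituting, Q_d = 28.3 − 5.7(27.1) + 0.0222(7100) + 1.8(36.4) = 28.3 − 154.47 + 157.62 + 65.52 = 96.97.
∂Q_d/∂P = −5.7, so E_p = (−5.7)·(27.1/96.97) ≈ -1.59.
|E_p| > 1: demand is elastic.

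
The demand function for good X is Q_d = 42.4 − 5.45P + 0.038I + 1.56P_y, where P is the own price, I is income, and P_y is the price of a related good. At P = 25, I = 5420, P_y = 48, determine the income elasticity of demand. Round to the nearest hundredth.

1.10

Evaluating quantity at (P, I, P_y) gives Q_d = 42.4 − 5.45(25) + 0.038(5420) + 1.56(48) = 42.4 − 136.25 + 205.96 + 74.88 = 186.99.
∂Q_d/∂I = +0.038, so E_I = 0.038·(5420/186.99) ≈ 1.10.
E_I > 1: normal good (luxury).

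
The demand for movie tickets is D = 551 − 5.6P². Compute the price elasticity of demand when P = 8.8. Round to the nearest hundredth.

At P = 8.8, D = 117.336.
dD/dP = −2·5.6·P = −98.56.
Point elasticity E = (dD/dP)·(P/D) = -98.56 × 8.8/117.336 ≈ -7.39.
|E| > 1, so demand is elastic at this price.

-7.39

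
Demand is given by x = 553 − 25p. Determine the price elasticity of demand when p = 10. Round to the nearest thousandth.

At p = 10, x = 303.
dx/dp = −25.
Point elasticity E = (dx/dp)·(p/x) = -25 × 10/303 ≈ -0.825.
|E| < 1, so demand is inelastic at this price.

-0.825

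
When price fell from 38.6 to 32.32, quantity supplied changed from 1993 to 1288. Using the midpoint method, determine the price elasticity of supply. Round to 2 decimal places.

%ΔQ = (1288 − 1993)/[(1993 + 1288)/2] = -705/1640.5 ≈ -0.4297.
%ΔP = (32.32 − 38.6)/[(38.6 + 32.32)/2] = -6.28/35.46 ≈ -0.1771.
Arc elasticity E = %ΔQ/%ΔP ≈ -0.4297/-0.1771 ≈ 2.43.
|E| > 1: supply is elastic over this range.

2.43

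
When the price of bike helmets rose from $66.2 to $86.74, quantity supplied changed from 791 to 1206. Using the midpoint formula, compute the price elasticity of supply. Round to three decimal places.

1.547

%ΔQ = (1206 − 791)/[(791 + 1206)/2] = 415/998.5 ≈ 0.4156.
%ΔP = (86.74 − 66.2)/[(66.2 + 86.74)/2] = 20.54/76.47 ≈ 0.2686.
Arc elasticity E = %ΔQ/%ΔP ≈ 0.4156/0.2686 ≈ 1.547.
|E| > 1: supply is elastic over this range.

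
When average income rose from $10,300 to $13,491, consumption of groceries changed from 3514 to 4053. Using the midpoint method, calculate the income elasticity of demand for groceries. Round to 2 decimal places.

0.53

%ΔQ = (4053 − 3514)/[(3514+4053)/2] = 539/3783.5 ≈ 0.1425.
%ΔY = (13,491 − 10,300)/[(10,300+13,491)/2] = 3191/11895.5 ≈ 0.2683.
E_I = %ΔQ/%ΔY ≈ 0.53.
E_I ∈ (0,1): normal good (necessity).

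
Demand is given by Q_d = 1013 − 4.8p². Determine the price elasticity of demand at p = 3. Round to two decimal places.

-0.09

At p = 3, Q_d = 969.8.
dQ_d/dp = −2·4.8·p = −28.8.
Point elasticity E = (dQ_d/dp)·(p/Q_d) = -28.8 × 3/969.8 ≈ -0.09.
|E| < 1, so demand is inelastic at this price.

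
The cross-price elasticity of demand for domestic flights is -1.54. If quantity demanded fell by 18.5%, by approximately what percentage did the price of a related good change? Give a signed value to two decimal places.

12.01

%ΔQ ≈ E × %ΔP_y ⇒ %ΔP_y = %ΔQ / E = (-18.5%)/(-1.54) ≈ 12.01%.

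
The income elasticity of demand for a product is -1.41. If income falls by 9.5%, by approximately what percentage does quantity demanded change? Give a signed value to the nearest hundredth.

13.40

%ΔQ ≈ E × %ΔI = (-1.41) × (-9.5%) ≈ 13.40%.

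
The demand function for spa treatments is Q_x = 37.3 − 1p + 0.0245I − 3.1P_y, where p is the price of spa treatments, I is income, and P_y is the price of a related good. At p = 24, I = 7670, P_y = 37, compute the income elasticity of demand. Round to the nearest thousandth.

First evaluate Q_x: 37.3 − 1(24) + 0.0245(7670) − 3.1(37) = 37.3 − 24 + 187.915 − 114.7 = 86.515.
∂Q_x/∂I = +0.0245, so E_I = 0.0245·(7670/86.515) ≈ 2.172.
E_I > 1: normal good (luxury).

2.172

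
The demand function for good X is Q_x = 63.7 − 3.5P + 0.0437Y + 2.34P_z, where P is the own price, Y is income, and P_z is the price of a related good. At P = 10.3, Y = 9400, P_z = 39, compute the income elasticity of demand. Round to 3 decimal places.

0.776

Substituting, Q_x = 63.7 − 3.5(10.3) + 0.0437(9400) + 2.34(39) = 63.7 − 36.05 + 410.78 + 91.26 = 529.69.
∂Q_x/∂Y = +0.0437, so E_I = 0.0437·(9400/529.69) ≈ 0.776.
E_I ∈ (0,1): normal good (necessity).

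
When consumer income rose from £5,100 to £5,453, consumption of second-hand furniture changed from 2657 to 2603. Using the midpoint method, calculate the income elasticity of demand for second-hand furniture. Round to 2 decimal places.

%ΔQ = (2603 − 2657)/[(2657+2603)/2] = -54/2630 ≈ -0.0205.
%ΔI = (5,453 − 5,100)/[(5,100+5,453)/2] = 353/5276.5 ≈ 0.0669.
E_I = %ΔQ/%ΔI ≈ -0.31.
E_I < 0: inferior good.

-0.31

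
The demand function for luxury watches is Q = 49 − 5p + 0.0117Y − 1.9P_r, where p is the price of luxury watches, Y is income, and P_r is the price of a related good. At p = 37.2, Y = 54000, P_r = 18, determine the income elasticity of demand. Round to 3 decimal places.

Q = 49 − 5(37.2) + 0.0117(54000) − 1.9(18) = 49 − 186 + 631.8 − 34.2 = 460.6.
∂Q/∂Y = +0.0117, so E_I = 0.0117·(54000/460.6) ≈ 1.372.
E_I > 1: normal good (luxury).

1.372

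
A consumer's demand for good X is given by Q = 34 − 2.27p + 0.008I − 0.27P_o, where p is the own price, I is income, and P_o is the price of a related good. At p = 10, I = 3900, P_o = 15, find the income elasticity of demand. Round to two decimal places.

0.81

First evaluate Q: 34 − 2.27(10) + 0.008(3900) − 0.27(15) = 34 − 22.7 + 31.2 − 4.05 = 38.45.
∂Q/∂I = +0.008, so E_I = 0.008·(3900/38.45) ≈ 0.81.
E_I ∈ (0,1): normal good (necessity).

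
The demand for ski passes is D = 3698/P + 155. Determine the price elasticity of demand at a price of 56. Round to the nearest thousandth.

-0.299

At P = 56, D = 221.0357.
dD/dP = −3698/P² = −1.1792.
Point elasticity E = (dD/dP)·(P/D) = -1.1792 × 56/221.0357 ≈ -0.299.
|E| < 1, so demand is inelastic at this price.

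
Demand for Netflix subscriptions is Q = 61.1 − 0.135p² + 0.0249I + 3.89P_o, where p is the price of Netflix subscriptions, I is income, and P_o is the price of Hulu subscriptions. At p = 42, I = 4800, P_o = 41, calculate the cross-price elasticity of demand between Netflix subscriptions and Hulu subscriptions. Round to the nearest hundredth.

Evaluating quantity at (p, I, P_o) gives Q = 61.1 − 0.135(42)² + 0.0249(4800) + 3.89(41) = 61.1 − 238.14 + 119.52 + 159.49 = 101.97.
∂Q/∂P_o = +3.89, so E_xy = 3.89·(41/101.97) ≈ 1.56.
E_xy > 0: the goods are substitutes.

1.56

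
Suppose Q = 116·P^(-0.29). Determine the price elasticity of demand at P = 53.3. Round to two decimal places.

For a Cobb–Douglas (constant-elasticity) form Q = A·P^α·…, the elasticity with respect to P equals the exponent α at every point.
Here the exponent on P is -0.29, so the price elasticity of demand is -0.29.

-0.29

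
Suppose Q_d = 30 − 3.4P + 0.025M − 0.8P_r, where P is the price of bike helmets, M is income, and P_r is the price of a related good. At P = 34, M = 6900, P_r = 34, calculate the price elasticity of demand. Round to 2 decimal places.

Q_d = 30 − 3.4(34) + 0.025(6900) − 0.8(34) = 30 − 115.6 + 172.5 − 27.2 = 59.7.
∂Q_d/∂P = −3.4, so E_p = (−3.4)·(34/59.7) ≈ -1.94.
|E_p| > 1: demand is elastic.

-1.94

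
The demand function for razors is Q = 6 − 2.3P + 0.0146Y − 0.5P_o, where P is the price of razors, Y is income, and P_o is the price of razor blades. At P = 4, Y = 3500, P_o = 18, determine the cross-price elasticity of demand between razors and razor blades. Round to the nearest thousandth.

-0.231

At the given point, Q = 6 − 2.3(4) + 0.0146(3500) − 0.5(18) = 6 − 9.2 + 51.1 − 9 = 38.9.
∂Q/∂P_o = −0.5, so E_xy = -0.5·(18/38.9) ≈ -0.231.
E_xy < 0: the goods are complements.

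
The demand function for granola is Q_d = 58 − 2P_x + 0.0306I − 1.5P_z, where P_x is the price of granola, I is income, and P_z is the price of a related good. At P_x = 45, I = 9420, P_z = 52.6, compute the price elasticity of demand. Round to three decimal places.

Q_d = 58 − 2(45) + 0.0306(9420) − 1.5(52.6) = 58 − 90 + 288.252 − 78.9 = 177.352.
∂Q_d/∂P_x = −2, so E_p = (−2)·(45/177.352) ≈ -0.507.
|E_p| < 1: demand is inelastic.

-0.507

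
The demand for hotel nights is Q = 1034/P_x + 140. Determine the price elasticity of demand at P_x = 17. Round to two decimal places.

At P_x = 17, Q = 200.8235.
dQ/dP_x = −1034/P_x² = −3.5779.
Point elasticity E = (dQ/dP_x)·(P_x/Q) = -3.5779 × 17/200.8235 ≈ -0.30.
|E| < 1, so demand is inelastic at this price.

-0.30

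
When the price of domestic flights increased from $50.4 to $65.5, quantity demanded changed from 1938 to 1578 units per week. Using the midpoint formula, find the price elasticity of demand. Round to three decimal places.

%Δq = (1578 − 1938)/[(1938 + 1578)/2] = -360/1758 ≈ -0.2048.
%Δp = (65.5 − 50.4)/[(50.4 + 65.5)/2] = 15.1/57.95 ≈ 0.2606.
Arc elasticity E = %Δq/%Δp ≈ -0.2048/0.2606 ≈ -0.786.
|E| < 1: demand is inelastic over this range.

-0.786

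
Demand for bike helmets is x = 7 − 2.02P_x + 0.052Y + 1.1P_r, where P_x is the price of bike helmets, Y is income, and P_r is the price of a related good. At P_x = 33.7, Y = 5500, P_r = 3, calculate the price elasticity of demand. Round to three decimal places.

-0.298

Evaluating quantity at (P_x, Y, P_r) gives x = 7 − 2.02(33.7) + 0.052(5500) + 1.1(3) = 7 − 68.074 + 286 + 3.3 = 228.226.
∂x/∂P_x = −2.02, so E_p = (−2.02)·(33.7/228.226) ≈ -0.298.
|E_p| < 1: demand is inelastic.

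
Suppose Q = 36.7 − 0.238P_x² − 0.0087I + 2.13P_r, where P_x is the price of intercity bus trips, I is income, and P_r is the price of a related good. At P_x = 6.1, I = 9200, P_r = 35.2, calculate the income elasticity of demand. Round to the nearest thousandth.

-3.514

Substituting, Q = 36.7 − 0.238(6.1)² − 0.0087(9200) + 2.13(35.2) = 36.7 − 8.856 − 80.04 + 74.976 = 22.78.
∂Q/∂I = −0.0087, so E_I = -0.0087·(9200/22.78) ≈ -3.514.
E_I < 0: inferior good.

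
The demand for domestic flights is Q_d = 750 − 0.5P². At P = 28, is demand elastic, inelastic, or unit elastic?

At P = 28, Q_d = 358.
dQ_d/dP = −2·0.5·P = −28.
Point elasticity E = (dQ_d/dP)·(P/Q_d) = -28 × 28/358 ≈ -2.190.
|E| ≈ 2.190 > 1, so demand is elastic.

elastic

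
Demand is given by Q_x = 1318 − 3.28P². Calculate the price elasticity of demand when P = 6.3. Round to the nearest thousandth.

-0.219

At P = 6.3, Q_x = 1187.8168.
dQ_x/dP = −2·3.28·P = −41.328.
Point elasticity E = (dQ_x/dP)·(P/Q_x) = -41.328 × 6.3/1187.8168 ≈ -0.219.
|E| < 1, so demand is inelastic at this price.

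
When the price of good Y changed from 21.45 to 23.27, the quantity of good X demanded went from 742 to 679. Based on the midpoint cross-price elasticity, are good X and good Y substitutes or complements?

%ΔQ_x = (679 − 742)/[(742+679)/2] = -63/710.5 ≈ -0.0887.
%ΔP_y = (23.27 − 21.45)/[(21.45+23.27)/2] ≈ 0.0814.
E_xy = -0.0887/0.0814 ≈ -1.089.
E_xy < 0, so the goods are complements.

complements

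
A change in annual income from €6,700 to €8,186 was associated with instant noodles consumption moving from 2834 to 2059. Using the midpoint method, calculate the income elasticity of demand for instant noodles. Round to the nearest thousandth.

-1.587

%ΔQ = (2059 − 2834)/[(2834+2059)/2] = -775/2446.5 ≈ -0.3168.
%ΔM = (8,186 − 6,700)/[(6,700+8,186)/2] = 1486/7443 ≈ 0.1997.
E_I = %ΔQ/%ΔM ≈ -1.587.
E_I < 0: inferior good.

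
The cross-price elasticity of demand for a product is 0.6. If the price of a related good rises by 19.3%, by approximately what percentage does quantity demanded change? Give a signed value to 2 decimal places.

11.58

%ΔQ ≈ E × %ΔP_y = (0.6) × (19.3%) = 11.58%.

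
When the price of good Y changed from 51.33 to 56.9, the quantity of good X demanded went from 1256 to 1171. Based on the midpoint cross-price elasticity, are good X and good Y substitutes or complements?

%ΔQ_x = (1171 − 1256)/[(1256+1171)/2] = -85/1213.5 ≈ -0.0700.
%ΔP_y = (56.9 − 51.33)/[(51.33+56.9)/2] ≈ 0.1029.
E_xy = -0.0700/0.1029 ≈ -0.681.
E_xy < 0, so the goods are complements.

complements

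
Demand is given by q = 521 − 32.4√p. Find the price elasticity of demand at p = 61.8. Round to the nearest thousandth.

-0.478

At p = 61.8, q = 266.294.
dq/dp = −32.4/(2√p) = −32.4/(2·7.8613).
Point elasticity E = (dq/dp)·(p/q) = -2.0607 × 61.8/266.294 ≈ -0.478.
|E| < 1, so demand is inelastic at this price.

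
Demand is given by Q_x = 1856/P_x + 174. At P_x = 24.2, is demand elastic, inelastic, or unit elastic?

inelastic

At P_x = 24.2, Q_x = 250.6942.
dQ_x/dP_x = −1856/P_x² = −3.1692.
Point elasticity E = (dQ_x/dP_x)·(P_x/Q_x) = -3.1692 × 24.2/250.6942 ≈ -0.306.
|E| ≈ 0.306 < 1, so demand is inelastic.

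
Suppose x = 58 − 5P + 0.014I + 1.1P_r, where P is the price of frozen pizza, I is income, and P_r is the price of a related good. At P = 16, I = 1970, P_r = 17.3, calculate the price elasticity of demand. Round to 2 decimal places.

-3.25

Substituting, x = 58 − 5(16) + 0.014(1970) + 1.1(17.3) = 58 − 80 + 27.58 + 19.03 = 24.61.
∂x/∂P = −5, so E_p = (−5)·(16/24.61) ≈ -3.25.
|E_p| > 1: demand is elastic.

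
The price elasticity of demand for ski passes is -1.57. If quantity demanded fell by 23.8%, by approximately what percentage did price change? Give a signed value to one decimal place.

%ΔQ ≈ E × %ΔP ⇒ %ΔP = %ΔQ / E = (-23.8%)/(-1.57) ≈ 15.2%.

15.2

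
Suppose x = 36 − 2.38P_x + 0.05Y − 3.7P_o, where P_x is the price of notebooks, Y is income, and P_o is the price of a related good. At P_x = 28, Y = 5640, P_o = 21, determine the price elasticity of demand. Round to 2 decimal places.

-0.38

x = 36 − 2.38(28) + 0.05(5640) − 3.7(21) = 36 − 66.64 + 282 − 77.7 = 173.66.
∂x/∂P_x = −2.38, so E_p = (−2.38)·(28/173.66) ≈ -0.38.
|E_p| < 1: demand is inelastic.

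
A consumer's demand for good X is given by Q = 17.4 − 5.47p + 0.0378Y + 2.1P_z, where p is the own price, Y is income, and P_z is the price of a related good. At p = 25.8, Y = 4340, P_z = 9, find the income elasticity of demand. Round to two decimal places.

2.77

Evaluating quantity at (p, Y, P_z) gives Q = 17.4 − 5.47(25.8) + 0.0378(4340) + 2.1(9) = 17.4 − 141.126 + 164.052 + 18.9 = 59.226.
∂Q/∂Y = +0.0378, so E_I = 0.0378·(4340/59.226) ≈ 2.77.
E_I > 1: normal good (luxury).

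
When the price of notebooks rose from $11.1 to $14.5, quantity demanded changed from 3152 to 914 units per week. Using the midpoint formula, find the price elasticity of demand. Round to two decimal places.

-4.14

%ΔQ = (914 − 3152)/[(3152 + 914)/2] = -2238/2033 ≈ -1.1008.
%ΔP = (14.5 − 11.1)/[(11.1 + 14.5)/2] = 3.4/12.8 ≈ 0.2656.
Arc elasticity E = %ΔQ/%ΔP ≈ -1.1008/0.2656 ≈ -4.14.
|E| > 1: demand is elastic over this range.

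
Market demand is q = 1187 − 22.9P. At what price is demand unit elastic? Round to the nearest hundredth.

25.92

For linear demand q = a − bP, E = −bP/(a − bP). |E| = 1 ⇒ bP = a − bP ⇒ P = a/(2b).
P = 1187/(2·22.9) ≈ 25.92.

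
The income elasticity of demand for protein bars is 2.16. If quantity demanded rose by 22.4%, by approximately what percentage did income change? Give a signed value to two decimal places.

10.37

%ΔQ ≈ E × %ΔI ⇒ %ΔI = %ΔQ / E = (22.4%)/(2.16) ≈ 10.37%.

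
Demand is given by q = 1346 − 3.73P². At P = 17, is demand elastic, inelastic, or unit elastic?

At P = 17, q = 268.03.
dq/dP = −2·3.73·P = −126.82.
Point elasticity E = (dq/dP)·(P/q) = -126.82 × 17/268.03 ≈ -8.044.
|E| ≈ 8.044 > 1, so demand is elastic.

elastic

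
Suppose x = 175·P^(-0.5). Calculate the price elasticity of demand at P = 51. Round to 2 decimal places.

For a Cobb–Douglas (constant-elasticity) form x = A·P^α·…, the elasticity with respect to P equals the exponent α at every point.
Here the exponent on P is -0.5, so the price elasticity of demand is -0.50.

-0.50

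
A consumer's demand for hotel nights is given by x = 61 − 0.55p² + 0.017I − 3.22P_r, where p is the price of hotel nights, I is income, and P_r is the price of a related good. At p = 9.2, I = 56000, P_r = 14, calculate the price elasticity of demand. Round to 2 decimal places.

Substituting, x = 61 − 0.55(9.2)² + 0.017(56000) − 3.22(14) = 61 − 46.552 + 952 − 45.08 = 921.368.
∂x/∂p = −2·0.55·p = -10.12, so E_p = -10.12·(9.2/921.368) ≈ -0.10.
|E_p| < 1: demand is inelastic.

-0.10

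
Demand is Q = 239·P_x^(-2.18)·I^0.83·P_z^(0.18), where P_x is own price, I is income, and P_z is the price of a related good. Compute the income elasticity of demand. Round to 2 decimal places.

For a Cobb–Douglas (constant-elasticity) form Q = A·I^α·…, the elasticity with respect to I equals the exponent α at every point.
Here the exponent on I is 0.83, so the income elasticity of demand is 0.83.

0.83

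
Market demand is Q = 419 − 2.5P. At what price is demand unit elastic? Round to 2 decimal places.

For linear demand Q = a − bP, E = −bP/(a − bP). |E| = 1 ⇒ bP = a − bP ⇒ P = a/(2b).
P = 419/(2·2.5) = 83.80.

83.80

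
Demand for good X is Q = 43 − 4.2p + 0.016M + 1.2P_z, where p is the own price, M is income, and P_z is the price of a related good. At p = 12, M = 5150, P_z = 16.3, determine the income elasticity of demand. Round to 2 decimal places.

0.87

Q = 43 − 4.2(12) + 0.016(5150) + 1.2(16.3) = 43 − 50.4 + 82.4 + 19.56 = 94.56.
∂Q/∂M = +0.016, so E_I = 0.016·(5150/94.56) ≈ 0.87.
E_I ∈ (0,1): normal good (necessity).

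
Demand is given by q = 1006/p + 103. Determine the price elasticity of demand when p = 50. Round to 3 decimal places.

At p = 50, q = 123.12.
dq/dp = −1006/p² = −0.4024.
Point elasticity E = (dq/dp)·(p/q) = -0.4024 × 50/123.12 ≈ -0.163.
|E| < 1, so demand is inelastic at this price.

-0.163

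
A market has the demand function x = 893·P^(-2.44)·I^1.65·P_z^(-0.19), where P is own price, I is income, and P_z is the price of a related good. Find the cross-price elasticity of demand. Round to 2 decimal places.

-0.19

For a Cobb–Douglas (constant-elasticity) form x = A·P_z^α·…, the elasticity with respect to P_z equals the exponent α at every point.
Here the exponent on P_z is -0.19, so the cross-price elasticity of demand is -0.19.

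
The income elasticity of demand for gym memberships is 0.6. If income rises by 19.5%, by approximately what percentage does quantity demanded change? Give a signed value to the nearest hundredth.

%ΔQ ≈ E × %ΔI = (0.6) × (19.5%) = 11.70%.

11.70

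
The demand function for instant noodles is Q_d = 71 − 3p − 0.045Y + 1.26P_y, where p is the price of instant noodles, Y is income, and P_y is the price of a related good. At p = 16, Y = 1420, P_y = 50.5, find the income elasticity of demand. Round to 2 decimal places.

Evaluating quantity at (p, Y, P_y) gives Q_d = 71 − 3(16) − 0.045(1420) + 1.26(50.5) = 71 − 48 − 63.9 + 63.63 = 22.73.
∂Q_d/∂Y = −0.045, so E_I = -0.045·(1420/22.73) ≈ -2.81.
E_I < 0: inferior good.

-2.81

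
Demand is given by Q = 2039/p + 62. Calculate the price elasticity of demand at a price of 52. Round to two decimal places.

-0.39

At p = 52, Q = 101.2115.
dQ/dp = −2039/p² = −0.7541.
Point elasticity E = (dQ/dp)·(p/Q) = -0.7541 × 52/101.2115 ≈ -0.39.
|E| < 1, so demand is inelastic at this price.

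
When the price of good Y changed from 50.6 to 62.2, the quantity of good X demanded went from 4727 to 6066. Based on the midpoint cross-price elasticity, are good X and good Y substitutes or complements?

substitutes

%ΔQ_x = (6066 − 4727)/[(4727+6066)/2] = 1339/5396.5 ≈ 0.2481.
%ΔP_y = (62.2 − 50.6)/[(50.6+62.2)/2] ≈ 0.2057.
E_xy = 0.2481/0.2057 ≈ 1.206.
E_xy > 0, so the goods are substitutes.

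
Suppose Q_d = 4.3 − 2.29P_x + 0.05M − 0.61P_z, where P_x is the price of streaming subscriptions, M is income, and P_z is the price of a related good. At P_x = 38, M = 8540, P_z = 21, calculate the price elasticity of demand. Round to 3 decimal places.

-0.263

Q_d = 4.3 − 2.29(38) + 0.05(8540) − 0.61(21) = 4.3 − 87.02 + 427 − 12.81 = 331.47.
∂Q_d/∂P_x = −2.29, so E_p = (−2.29)·(38/331.47) ≈ -0.263.
|E_p| < 1: demand is inelastic.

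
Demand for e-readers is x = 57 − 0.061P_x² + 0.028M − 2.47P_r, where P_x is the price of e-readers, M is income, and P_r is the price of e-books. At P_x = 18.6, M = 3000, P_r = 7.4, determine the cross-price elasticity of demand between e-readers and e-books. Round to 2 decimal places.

-0.18

First evaluate x: 57 − 0.061(18.6)² + 0.028(3000) − 2.47(7.4) = 57 − 21.1036 + 84 − 18.278 = 101.6184.
∂x/∂P_r = −2.47, so E_xy = -2.47·(7.4/101.6184) ≈ -0.18.
E_xy < 0: the goods are complements.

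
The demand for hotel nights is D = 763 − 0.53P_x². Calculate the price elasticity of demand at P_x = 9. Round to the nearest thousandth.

At P_x = 9, D = 720.07.
dD/dP_x = −2·0.53·P_x = −9.54.
Point elasticity E = (dD/dP_x)·(P_x/D) = -9.54 × 9/720.07 ≈ -0.119.
|E| < 1, so demand is inelastic at this price.

-0.119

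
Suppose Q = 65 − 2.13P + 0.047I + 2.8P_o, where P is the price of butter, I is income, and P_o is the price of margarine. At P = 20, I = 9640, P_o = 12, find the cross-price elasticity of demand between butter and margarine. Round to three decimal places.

At the given point, Q = 65 − 2.13(20) + 0.047(9640) + 2.8(12) = 65 − 42.6 + 453.08 + 33.6 = 509.08.
∂Q/∂P_o = +2.8, so E_xy = 2.8·(12/509.08) ≈ 0.066.
E_xy > 0: the goods are substitutes.

0.066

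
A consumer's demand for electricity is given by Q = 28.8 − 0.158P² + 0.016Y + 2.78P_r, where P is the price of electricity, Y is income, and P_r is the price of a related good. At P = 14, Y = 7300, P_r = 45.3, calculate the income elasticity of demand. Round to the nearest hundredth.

0.49

Substituting, Q = 28.8 − 0.158(14)² + 0.016(7300) + 2.78(45.3) = 28.8 − 30.968 + 116.8 + 125.934 = 240.566.
∂Q/∂Y = +0.016, so E_I = 0.016·(7300/240.566) ≈ 0.49.
E_I ∈ (0,1): normal good (necessity).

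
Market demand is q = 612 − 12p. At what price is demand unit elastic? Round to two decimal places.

25.50

For linear demand q = a − bp, E = −bp/(a − bp). |E| = 1 ⇒ bp = a − bp ⇒ p = a/(2b).
p = 612/(2·12) = 25.50.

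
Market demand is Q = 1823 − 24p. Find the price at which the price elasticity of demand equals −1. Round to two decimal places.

37.98

For linear demand Q = a − bp, E = −bp/(a − bp). |E| = 1 ⇒ bp = a − bp ⇒ p = a/(2b).
p = 1823/(2·24) ≈ 37.98.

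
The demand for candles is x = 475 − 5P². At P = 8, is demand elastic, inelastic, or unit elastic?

elastic

At P = 8, x = 155.
dx/dP = −2·5·P = −80.
Point elasticity E = (dx/dP)·(P/x) = -80 × 8/155 ≈ -4.129.
|E| ≈ 4.129 > 1, so demand is elastic.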